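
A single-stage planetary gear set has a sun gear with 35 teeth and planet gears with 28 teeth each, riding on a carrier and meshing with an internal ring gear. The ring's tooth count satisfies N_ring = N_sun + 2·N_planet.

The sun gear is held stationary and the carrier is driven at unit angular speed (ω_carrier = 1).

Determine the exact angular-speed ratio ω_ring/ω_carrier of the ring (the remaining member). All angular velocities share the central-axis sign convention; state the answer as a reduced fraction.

18/13

N_ring = 35 + 2·28 = 91
35(ω_s−ω_c) = −91(ω_r−ω_c),  ω_s=0, ω_c=1
ω_r = 1 − (35/91)(0−1) = 18/13
ω_r/ω_c = 18/13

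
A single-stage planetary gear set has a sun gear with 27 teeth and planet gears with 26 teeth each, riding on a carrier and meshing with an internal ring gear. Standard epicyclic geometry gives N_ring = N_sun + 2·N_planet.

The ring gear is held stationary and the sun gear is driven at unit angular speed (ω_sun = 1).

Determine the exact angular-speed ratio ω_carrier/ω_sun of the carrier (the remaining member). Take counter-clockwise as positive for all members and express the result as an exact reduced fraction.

N_ring = 27 + 2·26 = 79
27(ω_s−ω_c) = −79(ω_r−ω_c),  ω_r=0, ω_s=1
27(1−ω_c) = −79(0−ω_c)  ⇒  106ω_c = 27  ⇒  ω_c = 27/106
ω_c/ω_s = 27/106

27/106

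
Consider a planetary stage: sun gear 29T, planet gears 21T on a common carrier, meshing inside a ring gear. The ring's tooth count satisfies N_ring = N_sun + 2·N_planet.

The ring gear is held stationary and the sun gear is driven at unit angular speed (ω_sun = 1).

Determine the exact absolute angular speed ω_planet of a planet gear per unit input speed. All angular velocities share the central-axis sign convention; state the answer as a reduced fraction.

N_ring = 29 + 2·21 = 71
29(ω_s−ω_c) = −71(ω_r−ω_c),  ω_r=0, ω_s=1
29(1−ω_c) = −71(0−ω_c)  ⇒  100ω_c = 29  ⇒  ω_c = 29/100
sun–planet: 29·(1−29/100) = −21·(ω_p−ω_c)  ⇒  ω_p−ω_c = −(29/21)·(71/100) = -2059/2100
ω_p = 29/100 − 2059/2100 = -29/42

-29/42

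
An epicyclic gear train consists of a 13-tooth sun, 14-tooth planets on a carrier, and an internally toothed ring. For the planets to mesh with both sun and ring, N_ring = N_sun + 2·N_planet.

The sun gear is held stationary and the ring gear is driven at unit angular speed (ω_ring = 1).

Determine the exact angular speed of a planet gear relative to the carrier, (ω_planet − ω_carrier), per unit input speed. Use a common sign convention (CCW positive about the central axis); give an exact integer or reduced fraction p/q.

533/756

N_ring = 13 + 2·14 = 41
13(ω_s−ω_c) = −41(ω_r−ω_c),  ω_s=0, ω_r=1
13(0−ω_c) = −41(1−ω_c)  ⇒  54ω_c = 41  ⇒  ω_c = 41/54
sun–planet: 13·(0−41/54) = −14·(ω_p−ω_c)  ⇒  ω_p−ω_c = −(13/14)·(-41/54) = 533/756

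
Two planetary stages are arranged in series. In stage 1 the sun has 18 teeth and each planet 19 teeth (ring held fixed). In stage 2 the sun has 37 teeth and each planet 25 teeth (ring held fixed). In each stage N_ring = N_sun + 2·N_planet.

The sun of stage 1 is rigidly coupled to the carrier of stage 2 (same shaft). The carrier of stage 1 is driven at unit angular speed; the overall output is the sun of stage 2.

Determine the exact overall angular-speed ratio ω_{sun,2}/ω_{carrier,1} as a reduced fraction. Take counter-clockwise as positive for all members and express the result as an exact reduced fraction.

Stage 1: N_ring = 18 + 2·19 = 56
Stage 1: 18(ω_s−ω_c) = −56(ω_r−ω_c),  ω_r=0, ω_c=1
Stage 1: ω_s = 1 − (56/18)(0−1) = 37/9
  ⇒ ω_s¹/ω_c¹ = 37/9
Stage 2: N_ring = 37 + 2·25 = 87
Stage 2: 37(ω_s−ω_c) = −87(ω_r−ω_c),  ω_r=0, ω_c=1
Stage 2: ω_s = 1 − (87/37)(0−1) = 124/37
  ⇒ ω_s²/ω_c² = 124/37
Coupling ω_c² = ω_s¹ ⇒ overall = 37/9 × 124/37 = 124/9

124/9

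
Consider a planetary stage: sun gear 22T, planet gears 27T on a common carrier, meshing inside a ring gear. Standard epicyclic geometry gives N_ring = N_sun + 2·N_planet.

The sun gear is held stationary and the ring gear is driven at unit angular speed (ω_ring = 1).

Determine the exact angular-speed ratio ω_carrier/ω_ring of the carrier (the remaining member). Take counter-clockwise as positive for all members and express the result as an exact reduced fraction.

N_ring = 22 + 2·27 = 76
22(ω_s−ω_c) = −76(ω_r−ω_c),  ω_s=0, ω_r=1
22(0−ω_c) = −76(1−ω_c)  ⇒  98ω_c = 76  ⇒  ω_c = 38/49
ω_c/ω_r = 38/49

38/49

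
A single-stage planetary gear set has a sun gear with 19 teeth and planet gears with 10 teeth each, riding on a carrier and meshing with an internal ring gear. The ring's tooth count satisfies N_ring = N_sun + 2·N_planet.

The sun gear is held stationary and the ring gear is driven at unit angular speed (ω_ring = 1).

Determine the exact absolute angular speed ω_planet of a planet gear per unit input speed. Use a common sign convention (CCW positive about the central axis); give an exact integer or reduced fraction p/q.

39/20

N_ring = 19 + 2·10 = 39
19(ω_s−ω_c) = −39(ω_r−ω_c),  ω_s=0, ω_r=1
19(0−ω_c) = −39(1−ω_c)  ⇒  58ω_c = 39  ⇒  ω_c = 39/58
sun–planet: 19·(0−39/58) = −10·(ω_p−ω_c)  ⇒  ω_p−ω_c = −(19/10)·(-39/58) = 741/580
ω_p = 39/58 + 741/580 = 39/20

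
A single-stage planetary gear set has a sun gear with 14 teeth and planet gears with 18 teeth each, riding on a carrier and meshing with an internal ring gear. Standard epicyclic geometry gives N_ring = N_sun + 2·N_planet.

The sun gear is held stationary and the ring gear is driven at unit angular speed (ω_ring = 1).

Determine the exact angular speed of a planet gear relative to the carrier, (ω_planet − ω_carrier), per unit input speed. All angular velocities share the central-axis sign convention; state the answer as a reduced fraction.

175/288

N_ring = 14 + 2·18 = 50
14(ω_s−ω_c) = −50(ω_r−ω_c),  ω_s=0, ω_r=1
14(0−ω_c) = −50(1−ω_c)  ⇒  64ω_c = 50  ⇒  ω_c = 25/32
sun–planet: 14·(0−25/32) = −18·(ω_p−ω_c)  ⇒  ω_p−ω_c = −(14/18)·(-25/32) = 175/288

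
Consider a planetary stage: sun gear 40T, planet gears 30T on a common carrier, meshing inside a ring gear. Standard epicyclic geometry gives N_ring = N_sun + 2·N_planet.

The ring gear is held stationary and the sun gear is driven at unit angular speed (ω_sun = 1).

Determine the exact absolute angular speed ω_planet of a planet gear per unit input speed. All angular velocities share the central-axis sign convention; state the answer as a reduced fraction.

N_ring = 40 + 2·30 = 100
40(ω_s−ω_c) = −100(ω_r−ω_c),  ω_r=0, ω_s=1
40(1−ω_c) = −100(0−ω_c)  ⇒  140ω_c = 40  ⇒  ω_c = 2/7
sun–planet: 40·(1−2/7) = −30·(ω_p−ω_c)  ⇒  ω_p−ω_c = −(40/30)·(5/7) = -20/21
ω_p = 2/7 − 20/21 = -2/3

-2/3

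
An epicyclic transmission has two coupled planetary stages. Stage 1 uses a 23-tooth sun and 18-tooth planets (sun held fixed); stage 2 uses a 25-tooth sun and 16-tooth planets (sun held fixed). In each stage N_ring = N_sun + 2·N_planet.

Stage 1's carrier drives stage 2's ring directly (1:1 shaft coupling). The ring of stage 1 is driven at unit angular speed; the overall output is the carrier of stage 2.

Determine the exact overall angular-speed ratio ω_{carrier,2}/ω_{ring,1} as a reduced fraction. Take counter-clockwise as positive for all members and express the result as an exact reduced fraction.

Stage 1: N_ring = 23 + 2·18 = 59
Stage 1: 23(ω_s−ω_c) = −59(ω_r−ω_c),  ω_s=0, ω_r=1
Stage 1: 23(0−ω_c) = −59(1−ω_c)  ⇒  82ω_c = 59  ⇒  ω_c = 59/82
  ⇒ ω_c¹/ω_r¹ = 59/82
Stage 2: N_ring = 25 + 2·16 = 57
Stage 2: 25(ω_s−ω_c) = −57(ω_r−ω_c),  ω_s=0, ω_r=1
Stage 2: 25(0−ω_c) = −57(1−ω_c)  ⇒  82ω_c = 57  ⇒  ω_c = 57/82
  ⇒ ω_c²/ω_r² = 57/82
Coupling ω_r² = ω_c¹ ⇒ overall = 59/82 × 57/82 = 3363/6724

3363/6724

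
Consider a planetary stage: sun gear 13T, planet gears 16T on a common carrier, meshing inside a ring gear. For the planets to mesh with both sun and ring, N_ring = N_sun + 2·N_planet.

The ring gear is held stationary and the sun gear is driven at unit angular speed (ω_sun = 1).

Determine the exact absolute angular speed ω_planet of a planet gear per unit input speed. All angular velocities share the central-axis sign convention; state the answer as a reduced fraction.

-13/32

N_ring = 13 + 2·16 = 45
13(ω_s−ω_c) = −45(ω_r−ω_c),  ω_r=0, ω_s=1
13(1−ω_c) = −45(0−ω_c)  ⇒  58ω_c = 13  ⇒  ω_c = 13/58
sun–planet: 13·(1−13/58) = −16·(ω_p−ω_c)  ⇒  ω_p−ω_c = −(13/16)·(45/58) = -585/928
ω_p = 13/58 − 585/928 = -13/32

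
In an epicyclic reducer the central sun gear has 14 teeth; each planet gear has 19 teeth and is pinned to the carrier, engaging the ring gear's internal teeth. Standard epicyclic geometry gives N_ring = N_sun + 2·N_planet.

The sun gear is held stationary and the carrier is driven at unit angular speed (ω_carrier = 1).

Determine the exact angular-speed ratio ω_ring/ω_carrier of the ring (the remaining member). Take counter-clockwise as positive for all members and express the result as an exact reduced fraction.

N_ring = 14 + 2·19 = 52
14(ω_s−ω_c) = −52(ω_r−ω_c),  ω_s=0, ω_c=1
ω_r = 1 − (14/52)(0−1) = 33/26
ω_r/ω_c = 33/26

33/26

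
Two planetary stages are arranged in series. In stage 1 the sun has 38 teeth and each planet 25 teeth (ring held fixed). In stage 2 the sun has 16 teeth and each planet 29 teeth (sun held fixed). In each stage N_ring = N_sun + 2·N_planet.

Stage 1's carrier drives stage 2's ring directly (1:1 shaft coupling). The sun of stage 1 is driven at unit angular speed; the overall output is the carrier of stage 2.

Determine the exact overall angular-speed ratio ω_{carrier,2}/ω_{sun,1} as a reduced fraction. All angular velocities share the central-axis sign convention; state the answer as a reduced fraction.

Stage 1: N_ring = 38 + 2·25 = 88
Stage 1: 38(ω_s−ω_c) = −88(ω_r−ω_c),  ω_r=0, ω_s=1
Stage 1: 38(1−ω_c) = −88(0−ω_c)  ⇒  126ω_c = 38  ⇒  ω_c = 19/63
  ⇒ ω_c¹/ω_s¹ = 19/63
Stage 2: N_ring = 16 + 2·29 = 74
Stage 2: 16(ω_s−ω_c) = −74(ω_r−ω_c),  ω_s=0, ω_r=1
Stage 2: 16(0−ω_c) = −74(1−ω_c)  ⇒  90ω_c = 74  ⇒  ω_c = 37/45
  ⇒ ω_c²/ω_r² = 37/45
Coupling ω_r² = ω_c¹ ⇒ overall = 19/63 × 37/45 = 703/2835

703/2835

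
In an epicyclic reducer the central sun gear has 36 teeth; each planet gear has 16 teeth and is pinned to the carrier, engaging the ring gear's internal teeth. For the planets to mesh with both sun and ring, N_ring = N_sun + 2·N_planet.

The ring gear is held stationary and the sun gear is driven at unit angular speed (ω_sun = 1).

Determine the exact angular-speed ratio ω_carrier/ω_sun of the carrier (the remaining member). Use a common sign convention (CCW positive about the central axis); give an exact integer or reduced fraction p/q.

9/26

N_ring = 36 + 2·16 = 68
36(ω_s−ω_c) = −68(ω_r−ω_c),  ω_r=0, ω_s=1
36(1−ω_c) = −68(0−ω_c)  ⇒  104ω_c = 36  ⇒  ω_c = 9/26
ω_c/ω_s = 9/26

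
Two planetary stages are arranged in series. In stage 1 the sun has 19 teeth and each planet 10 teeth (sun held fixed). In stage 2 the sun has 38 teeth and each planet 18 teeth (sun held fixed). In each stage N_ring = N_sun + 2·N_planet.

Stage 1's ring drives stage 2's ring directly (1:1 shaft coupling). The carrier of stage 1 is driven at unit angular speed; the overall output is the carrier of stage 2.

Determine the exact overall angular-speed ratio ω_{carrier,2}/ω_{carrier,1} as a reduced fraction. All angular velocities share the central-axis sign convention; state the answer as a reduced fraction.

1073/1092

Stage 1: N_ring = 19 + 2·10 = 39
Stage 1: 19(ω_s−ω_c) = −39(ω_r−ω_c),  ω_s=0, ω_c=1
Stage 1: ω_r = 1 − (19/39)(0−1) = 58/39
  ⇒ ω_r¹/ω_c¹ = 58/39
Stage 2: N_ring = 38 + 2·18 = 74
Stage 2: 38(ω_s−ω_c) = −74(ω_r−ω_c),  ω_s=0, ω_r=1
Stage 2: 38(0−ω_c) = −74(1−ω_c)  ⇒  112ω_c = 74  ⇒  ω_c = 37/56
  ⇒ ω_c²/ω_r² = 37/56
Coupling ω_r² = ω_r¹ ⇒ overall = 58/39 × 37/56 = 1073/1092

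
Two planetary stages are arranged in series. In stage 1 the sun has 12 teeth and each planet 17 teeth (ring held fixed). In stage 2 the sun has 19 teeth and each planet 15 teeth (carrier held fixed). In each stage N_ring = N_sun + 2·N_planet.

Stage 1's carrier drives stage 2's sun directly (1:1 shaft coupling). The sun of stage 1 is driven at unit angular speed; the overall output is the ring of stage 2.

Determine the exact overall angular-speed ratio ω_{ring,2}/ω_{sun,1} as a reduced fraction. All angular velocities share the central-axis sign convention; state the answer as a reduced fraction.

-114/1421

Stage 1: N_ring = 12 + 2·17 = 46
Stage 1: 12(ω_s−ω_c) = −46(ω_r−ω_c),  ω_r=0, ω_s=1
Stage 1: 12(1−ω_c) = −46(0−ω_c)  ⇒  58ω_c = 12  ⇒  ω_c = 6/29
  ⇒ ω_c¹/ω_s¹ = 6/29
Stage 2: N_ring = 19 + 2·15 = 49
Stage 2: 19(ω_s−ω_c) = −49(ω_r−ω_c),  ω_c=0, ω_s=1
Stage 2: ω_r = 0 − (19/49)(1−0) = -19/49
  ⇒ ω_r²/ω_s² = -19/49
Coupling ω_s² = ω_c¹ ⇒ overall = 6/29 × -19/49 = -114/1421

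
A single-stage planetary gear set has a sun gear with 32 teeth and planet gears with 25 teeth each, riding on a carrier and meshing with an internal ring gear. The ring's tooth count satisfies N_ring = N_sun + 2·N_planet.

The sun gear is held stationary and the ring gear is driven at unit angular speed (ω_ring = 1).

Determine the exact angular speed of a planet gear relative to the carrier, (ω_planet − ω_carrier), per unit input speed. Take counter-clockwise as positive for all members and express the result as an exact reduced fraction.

N_ring = 32 + 2·25 = 82
32(ω_s−ω_c) = −82(ω_r−ω_c),  ω_s=0, ω_r=1
32(0−ω_c) = −82(1−ω_c)  ⇒  114ω_c = 82  ⇒  ω_c = 41/57
sun–planet: 32·(0−41/57) = −25·(ω_p−ω_c)  ⇒  ω_p−ω_c = −(32/25)·(-41/57) = 1312/1425

1312/1425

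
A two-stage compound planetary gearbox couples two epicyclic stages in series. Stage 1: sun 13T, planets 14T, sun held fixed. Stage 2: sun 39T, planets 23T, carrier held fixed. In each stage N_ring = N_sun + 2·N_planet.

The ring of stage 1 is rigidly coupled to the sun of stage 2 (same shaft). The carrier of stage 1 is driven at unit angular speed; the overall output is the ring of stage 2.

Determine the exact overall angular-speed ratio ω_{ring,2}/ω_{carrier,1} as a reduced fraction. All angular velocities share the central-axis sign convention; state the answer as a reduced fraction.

-2106/3485

Stage 1: N_ring = 13 + 2·14 = 41
Stage 1: 13(ω_s−ω_c) = −41(ω_r−ω_c),  ω_s=0, ω_c=1
Stage 1: ω_r = 1 − (13/41)(0−1) = 54/41
  ⇒ ω_r¹/ω_c¹ = 54/41
Stage 2: N_ring = 39 + 2·23 = 85
Stage 2: 39(ω_s−ω_c) = −85(ω_r−ω_c),  ω_c=0, ω_s=1
Stage 2: ω_r = 0 − (39/85)(1−0) = -39/85
  ⇒ ω_r²/ω_s² = -39/85
Coupling ω_s² = ω_r¹ ⇒ overall = 54/41 × -39/85 = -2106/3485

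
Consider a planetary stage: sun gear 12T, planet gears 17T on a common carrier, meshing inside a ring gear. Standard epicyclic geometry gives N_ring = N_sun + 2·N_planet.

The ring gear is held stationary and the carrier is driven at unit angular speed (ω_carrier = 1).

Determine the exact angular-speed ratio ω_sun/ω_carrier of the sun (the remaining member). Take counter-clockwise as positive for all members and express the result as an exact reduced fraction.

N_ring = 12 + 2·17 = 46
12(ω_s−ω_c) = −46(ω_r−ω_c),  ω_r=0, ω_c=1
ω_s = 1 − (46/12)(0−1) = 29/6
ω_s/ω_c = 29/6

29/6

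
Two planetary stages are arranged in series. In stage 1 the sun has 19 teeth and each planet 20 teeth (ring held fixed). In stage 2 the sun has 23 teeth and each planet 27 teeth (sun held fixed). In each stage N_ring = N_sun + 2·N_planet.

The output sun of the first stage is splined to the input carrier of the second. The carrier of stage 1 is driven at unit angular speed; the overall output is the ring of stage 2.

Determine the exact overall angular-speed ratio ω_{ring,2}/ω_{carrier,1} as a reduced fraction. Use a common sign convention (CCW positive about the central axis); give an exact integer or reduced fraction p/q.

Stage 1: N_ring = 19 + 2·20 = 59
Stage 1: 19(ω_s−ω_c) = −59(ω_r−ω_c),  ω_r=0, ω_c=1
Stage 1: ω_s = 1 − (59/19)(0−1) = 78/19
  ⇒ ω_s¹/ω_c¹ = 78/19
Stage 2: N_ring = 23 + 2·27 = 77
Stage 2: 23(ω_s−ω_c) = −77(ω_r−ω_c),  ω_s=0, ω_c=1
Stage 2: ω_r = 1 − (23/77)(0−1) = 100/77
  ⇒ ω_r²/ω_c² = 100/77
Coupling ω_c² = ω_s¹ ⇒ overall = 78/19 × 100/77 = 7800/1463

7800/1463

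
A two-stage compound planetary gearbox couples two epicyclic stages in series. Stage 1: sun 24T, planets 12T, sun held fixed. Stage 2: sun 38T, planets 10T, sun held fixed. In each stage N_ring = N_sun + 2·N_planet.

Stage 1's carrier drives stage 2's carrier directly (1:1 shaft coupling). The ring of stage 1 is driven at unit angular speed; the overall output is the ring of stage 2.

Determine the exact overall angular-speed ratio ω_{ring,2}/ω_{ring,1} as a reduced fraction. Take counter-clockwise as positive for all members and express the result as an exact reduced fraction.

Stage 1: N_ring = 24 + 2·12 = 48
Stage 1: 24(ω_s−ω_c) = −48(ω_r−ω_c),  ω_s=0, ω_r=1
Stage 1: 24(0−ω_c) = −48(1−ω_c)  ⇒  72ω_c = 48  ⇒  ω_c = 2/3
  ⇒ ω_c¹/ω_r¹ = 2/3
Stage 2: N_ring = 38 + 2·10 = 58
Stage 2: 38(ω_s−ω_c) = −58(ω_r−ω_c),  ω_s=0, ω_c=1
Stage 2: ω_r = 1 − (38/58)(0−1) = 48/29
  ⇒ ω_r²/ω_c² = 48/29
Coupling ω_c² = ω_c¹ ⇒ overall = 2/3 × 48/29 = 32/29

32/29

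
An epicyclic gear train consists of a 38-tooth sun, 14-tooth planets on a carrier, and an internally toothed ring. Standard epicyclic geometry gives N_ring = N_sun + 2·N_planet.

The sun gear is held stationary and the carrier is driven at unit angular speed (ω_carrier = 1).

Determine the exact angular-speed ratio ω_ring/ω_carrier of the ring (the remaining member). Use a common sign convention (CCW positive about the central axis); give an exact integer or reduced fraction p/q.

N_ring = 38 + 2·14 = 66
38(ω_s−ω_c) = −66(ω_r−ω_c),  ω_s=0, ω_c=1
ω_r = 1 − (38/66)(0−1) = 52/33
ω_r/ω_c = 52/33

52/33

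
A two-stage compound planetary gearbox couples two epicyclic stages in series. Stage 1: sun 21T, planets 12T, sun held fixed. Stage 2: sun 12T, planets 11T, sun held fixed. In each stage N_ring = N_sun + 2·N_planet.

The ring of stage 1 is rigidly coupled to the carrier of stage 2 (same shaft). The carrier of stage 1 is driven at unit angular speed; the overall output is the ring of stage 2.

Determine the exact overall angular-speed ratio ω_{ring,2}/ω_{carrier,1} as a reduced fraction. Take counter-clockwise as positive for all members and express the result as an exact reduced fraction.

Stage 1: N_ring = 21 + 2·12 = 45
Stage 1: 21(ω_s−ω_c) = −45(ω_r−ω_c),  ω_s=0, ω_c=1
Stage 1: ω_r = 1 − (21/45)(0−1) = 22/15
  ⇒ ω_r¹/ω_c¹ = 22/15
Stage 2: N_ring = 12 + 2·11 = 34
Stage 2: 12(ω_s−ω_c) = −34(ω_r−ω_c),  ω_s=0, ω_c=1
Stage 2: ω_r = 1 − (12/34)(0−1) = 23/17
  ⇒ ω_r²/ω_c² = 23/17
Coupling ω_c² = ω_r¹ ⇒ overall = 22/15 × 23/17 = 506/255

506/255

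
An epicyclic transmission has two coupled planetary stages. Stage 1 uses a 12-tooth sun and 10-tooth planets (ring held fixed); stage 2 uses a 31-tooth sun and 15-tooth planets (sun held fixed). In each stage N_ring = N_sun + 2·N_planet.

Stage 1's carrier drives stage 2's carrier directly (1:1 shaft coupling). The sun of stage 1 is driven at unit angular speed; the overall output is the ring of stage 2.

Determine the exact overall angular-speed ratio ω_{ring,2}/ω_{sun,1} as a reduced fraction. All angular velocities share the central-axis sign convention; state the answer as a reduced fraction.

276/671

Stage 1: N_ring = 12 + 2·10 = 32
Stage 1: 12(ω_s−ω_c) = −32(ω_r−ω_c),  ω_r=0, ω_s=1
Stage 1: 12(1−ω_c) = −32(0−ω_c)  ⇒  44ω_c = 12  ⇒  ω_c = 3/11
  ⇒ ω_c¹/ω_s¹ = 3/11
Stage 2: N_ring = 31 + 2·15 = 61
Stage 2: 31(ω_s−ω_c) = −61(ω_r−ω_c),  ω_s=0, ω_c=1
Stage 2: ω_r = 1 − (31/61)(0−1) = 92/61
  ⇒ ω_r²/ω_c² = 92/61
Coupling ω_c² = ω_c¹ ⇒ overall = 3/11 × 92/61 = 276/671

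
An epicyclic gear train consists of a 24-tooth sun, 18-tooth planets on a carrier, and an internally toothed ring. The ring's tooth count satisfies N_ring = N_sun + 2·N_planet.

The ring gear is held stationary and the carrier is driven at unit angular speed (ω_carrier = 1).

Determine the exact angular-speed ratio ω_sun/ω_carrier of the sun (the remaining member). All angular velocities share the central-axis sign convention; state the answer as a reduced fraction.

N_ring = 24 + 2·18 = 60
24(ω_s−ω_c) = −60(ω_r−ω_c),  ω_r=0, ω_c=1
ω_s = 1 − (60/24)(0−1) = 7/2
ω_s/ω_c = 7/2

7/2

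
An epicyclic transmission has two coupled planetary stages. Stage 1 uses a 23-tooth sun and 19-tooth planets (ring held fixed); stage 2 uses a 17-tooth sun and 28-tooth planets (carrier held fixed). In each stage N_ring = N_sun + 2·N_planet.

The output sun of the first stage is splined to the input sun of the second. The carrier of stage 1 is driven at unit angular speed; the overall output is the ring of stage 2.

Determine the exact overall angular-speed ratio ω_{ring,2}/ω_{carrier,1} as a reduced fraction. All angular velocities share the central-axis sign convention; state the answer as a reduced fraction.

Stage 1: N_ring = 23 + 2·19 = 61
Stage 1: 23(ω_s−ω_c) = −61(ω_r−ω_c),  ω_r=0, ω_c=1
Stage 1: ω_s = 1 − (61/23)(0−1) = 84/23
  ⇒ ω_s¹/ω_c¹ = 84/23
Stage 2: N_ring = 17 + 2·28 = 73
Stage 2: 17(ω_s−ω_c) = −73(ω_r−ω_c),  ω_c=0, ω_s=1
Stage 2: ω_r = 0 − (17/73)(1−0) = -17/73
  ⇒ ω_r²/ω_s² = -17/73
Coupling ω_s² = ω_s¹ ⇒ overall = 84/23 × -17/73 = -1428/1679

-1428/1679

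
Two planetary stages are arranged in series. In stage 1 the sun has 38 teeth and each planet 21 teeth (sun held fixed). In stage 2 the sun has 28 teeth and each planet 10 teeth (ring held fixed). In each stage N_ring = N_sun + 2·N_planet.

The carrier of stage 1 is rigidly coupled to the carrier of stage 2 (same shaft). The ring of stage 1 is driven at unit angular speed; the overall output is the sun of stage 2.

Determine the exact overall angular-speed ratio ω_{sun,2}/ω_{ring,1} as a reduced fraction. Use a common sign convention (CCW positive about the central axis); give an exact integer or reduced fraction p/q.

Stage 1: N_ring = 38 + 2·21 = 80
Stage 1: 38(ω_s−ω_c) = −80(ω_r−ω_c),  ω_s=0, ω_r=1
Stage 1: 38(0−ω_c) = −80(1−ω_c)  ⇒  118ω_c = 80  ⇒  ω_c = 40/59
  ⇒ ω_c¹/ω_r¹ = 40/59
Stage 2: N_ring = 28 + 2·10 = 48
Stage 2: 28(ω_s−ω_c) = −48(ω_r−ω_c),  ω_r=0, ω_c=1
Stage 2: ω_s = 1 − (48/28)(0−1) = 19/7
  ⇒ ω_s²/ω_c² = 19/7
Coupling ω_c² = ω_c¹ ⇒ overall = 40/59 × 19/7 = 760/413

760/413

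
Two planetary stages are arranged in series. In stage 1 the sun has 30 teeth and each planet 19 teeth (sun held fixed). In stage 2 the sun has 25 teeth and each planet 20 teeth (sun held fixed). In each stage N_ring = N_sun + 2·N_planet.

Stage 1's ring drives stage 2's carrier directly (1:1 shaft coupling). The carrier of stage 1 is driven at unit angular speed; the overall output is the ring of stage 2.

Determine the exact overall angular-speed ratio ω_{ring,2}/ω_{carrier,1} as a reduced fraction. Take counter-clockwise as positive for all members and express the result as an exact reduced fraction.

441/221

Stage 1: N_ring = 30 + 2·19 = 68
Stage 1: 30(ω_s−ω_c) = −68(ω_r−ω_c),  ω_s=0, ω_c=1
Stage 1: ω_r = 1 − (30/68)(0−1) = 49/34
  ⇒ ω_r¹/ω_c¹ = 49/34
Stage 2: N_ring = 25 + 2·20 = 65
Stage 2: 25(ω_s−ω_c) = −65(ω_r−ω_c),  ω_s=0, ω_c=1
Stage 2: ω_r = 1 − (25/65)(0−1) = 18/13
  ⇒ ω_r²/ω_c² = 18/13
Coupling ω_c² = ω_r¹ ⇒ overall = 49/34 × 18/13 = 441/221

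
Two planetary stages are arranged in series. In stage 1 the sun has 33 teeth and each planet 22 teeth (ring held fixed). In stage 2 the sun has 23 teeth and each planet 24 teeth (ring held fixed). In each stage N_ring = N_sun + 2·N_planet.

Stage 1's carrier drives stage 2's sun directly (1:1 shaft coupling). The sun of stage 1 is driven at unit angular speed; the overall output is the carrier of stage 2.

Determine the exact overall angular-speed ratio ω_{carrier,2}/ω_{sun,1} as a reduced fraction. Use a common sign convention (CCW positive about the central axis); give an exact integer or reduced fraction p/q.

Stage 1: N_ring = 33 + 2·22 = 77
Stage 1: 33(ω_s−ω_c) = −77(ω_r−ω_c),  ω_r=0, ω_s=1
Stage 1: 33(1−ω_c) = −77(0−ω_c)  ⇒  110ω_c = 33  ⇒  ω_c = 3/10
  ⇒ ω_c¹/ω_s¹ = 3/10
Stage 2: N_ring = 23 + 2·24 = 71
Stage 2: 23(ω_s−ω_c) = −71(ω_r−ω_c),  ω_r=0, ω_s=1
Stage 2: 23(1−ω_c) = −71(0−ω_c)  ⇒  94ω_c = 23  ⇒  ω_c = 23/94
  ⇒ ω_c²/ω_s² = 23/94
Coupling ω_s² = ω_c¹ ⇒ overall = 3/10 × 23/94 = 69/940

69/940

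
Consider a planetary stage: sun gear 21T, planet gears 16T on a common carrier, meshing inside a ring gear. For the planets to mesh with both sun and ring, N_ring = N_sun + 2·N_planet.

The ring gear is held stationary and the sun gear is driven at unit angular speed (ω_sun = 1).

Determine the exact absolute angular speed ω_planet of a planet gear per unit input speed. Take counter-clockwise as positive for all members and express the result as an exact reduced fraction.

N_ring = 21 + 2·16 = 53
21(ω_s−ω_c) = −53(ω_r−ω_c),  ω_r=0, ω_s=1
21(1−ω_c) = −53(0−ω_c)  ⇒  74ω_c = 21  ⇒  ω_c = 21/74
sun–planet: 21·(1−21/74) = −16·(ω_p−ω_c)  ⇒  ω_p−ω_c = −(21/16)·(53/74) = -1113/1184
ω_p = 21/74 − 1113/1184 = -21/32

-21/32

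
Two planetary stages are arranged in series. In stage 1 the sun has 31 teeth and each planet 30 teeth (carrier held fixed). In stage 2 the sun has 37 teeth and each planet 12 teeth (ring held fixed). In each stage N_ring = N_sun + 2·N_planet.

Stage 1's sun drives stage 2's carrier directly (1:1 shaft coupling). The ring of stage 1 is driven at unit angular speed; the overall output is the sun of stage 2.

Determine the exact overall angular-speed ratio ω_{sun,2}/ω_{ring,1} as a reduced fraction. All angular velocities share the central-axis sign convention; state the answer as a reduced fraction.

Stage 1: N_ring = 31 + 2·30 = 91
Stage 1: 31(ω_s−ω_c) = −91(ω_r−ω_c),  ω_c=0, ω_r=1
Stage 1: ω_s = 0 − (91/31)(1−0) = -91/31
  ⇒ ω_s¹/ω_r¹ = -91/31
Stage 2: N_ring = 37 + 2·12 = 61
Stage 2: 37(ω_s−ω_c) = −61(ω_r−ω_c),  ω_r=0, ω_c=1
Stage 2: ω_s = 1 − (61/37)(0−1) = 98/37
  ⇒ ω_s²/ω_c² = 98/37
Coupling ω_c² = ω_s¹ ⇒ overall = -91/31 × 98/37 = -8918/1147

-8918/1147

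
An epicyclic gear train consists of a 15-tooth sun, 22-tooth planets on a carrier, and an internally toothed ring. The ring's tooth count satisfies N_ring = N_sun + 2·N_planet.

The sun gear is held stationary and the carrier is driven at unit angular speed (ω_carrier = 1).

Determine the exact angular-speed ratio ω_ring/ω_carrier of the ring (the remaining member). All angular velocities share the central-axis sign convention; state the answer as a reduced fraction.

N_ring = 15 + 2·22 = 59
15(ω_s−ω_c) = −59(ω_r−ω_c),  ω_s=0, ω_c=1
ω_r = 1 − (15/59)(0−1) = 74/59
ω_r/ω_c = 74/59

74/59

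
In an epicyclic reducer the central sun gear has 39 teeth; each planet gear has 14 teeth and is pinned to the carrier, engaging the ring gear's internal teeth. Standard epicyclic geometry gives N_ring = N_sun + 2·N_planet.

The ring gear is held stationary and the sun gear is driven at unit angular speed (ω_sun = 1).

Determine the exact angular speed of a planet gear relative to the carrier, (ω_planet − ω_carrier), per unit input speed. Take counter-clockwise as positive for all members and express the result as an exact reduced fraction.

N_ring = 39 + 2·14 = 67
39(ω_s−ω_c) = −67(ω_r−ω_c),  ω_r=0, ω_s=1
39(1−ω_c) = −67(0−ω_c)  ⇒  106ω_c = 39  ⇒  ω_c = 39/106
sun–planet: 39·(1−39/106) = −14·(ω_p−ω_c)  ⇒  ω_p−ω_c = −(39/14)·(67/106) = -2613/1484

-2613/1484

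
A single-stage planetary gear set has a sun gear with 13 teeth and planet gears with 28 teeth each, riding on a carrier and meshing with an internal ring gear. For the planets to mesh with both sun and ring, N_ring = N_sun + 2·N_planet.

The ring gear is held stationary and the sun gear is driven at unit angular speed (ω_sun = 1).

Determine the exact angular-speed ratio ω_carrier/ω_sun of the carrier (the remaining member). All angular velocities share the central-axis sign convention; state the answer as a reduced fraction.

N_ring = 13 + 2·28 = 69
13(ω_s−ω_c) = −69(ω_r−ω_c),  ω_r=0, ω_s=1
13(1−ω_c) = −69(0−ω_c)  ⇒  82ω_c = 13  ⇒  ω_c = 13/82
ω_c/ω_s = 13/82

13/82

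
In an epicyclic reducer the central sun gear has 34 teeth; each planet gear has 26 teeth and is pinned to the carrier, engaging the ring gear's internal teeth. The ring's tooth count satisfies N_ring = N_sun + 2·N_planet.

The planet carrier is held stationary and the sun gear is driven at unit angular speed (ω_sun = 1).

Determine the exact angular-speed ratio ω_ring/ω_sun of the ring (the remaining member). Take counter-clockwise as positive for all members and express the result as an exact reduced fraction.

N_ring = 34 + 2·26 = 86
34(ω_s−ω_c) = −86(ω_r−ω_c),  ω_c=0, ω_s=1
ω_r = 0 − (34/86)(1−0) = -17/43
ω_r/ω_s = -17/43

-17/43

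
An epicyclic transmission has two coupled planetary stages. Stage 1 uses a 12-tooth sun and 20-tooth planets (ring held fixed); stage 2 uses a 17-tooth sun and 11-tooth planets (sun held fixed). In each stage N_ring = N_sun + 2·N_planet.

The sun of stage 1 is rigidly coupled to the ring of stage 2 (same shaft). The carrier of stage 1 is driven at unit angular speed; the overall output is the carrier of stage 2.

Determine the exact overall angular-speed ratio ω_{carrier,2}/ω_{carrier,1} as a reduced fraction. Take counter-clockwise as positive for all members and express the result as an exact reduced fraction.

26/7

Stage 1: N_ring = 12 + 2·20 = 52
Stage 1: 12(ω_s−ω_c) = −52(ω_r−ω_c),  ω_r=0, ω_c=1
Stage 1: ω_s = 1 − (52/12)(0−1) = 16/3
  ⇒ ω_s¹/ω_c¹ = 16/3
Stage 2: N_ring = 17 + 2·11 = 39
Stage 2: 17(ω_s−ω_c) = −39(ω_r−ω_c),  ω_s=0, ω_r=1
Stage 2: 17(0−ω_c) = −39(1−ω_c)  ⇒  56ω_c = 39  ⇒  ω_c = 39/56
  ⇒ ω_c²/ω_r² = 39/56
Coupling ω_r² = ω_s¹ ⇒ overall = 16/3 × 39/56 = 26/7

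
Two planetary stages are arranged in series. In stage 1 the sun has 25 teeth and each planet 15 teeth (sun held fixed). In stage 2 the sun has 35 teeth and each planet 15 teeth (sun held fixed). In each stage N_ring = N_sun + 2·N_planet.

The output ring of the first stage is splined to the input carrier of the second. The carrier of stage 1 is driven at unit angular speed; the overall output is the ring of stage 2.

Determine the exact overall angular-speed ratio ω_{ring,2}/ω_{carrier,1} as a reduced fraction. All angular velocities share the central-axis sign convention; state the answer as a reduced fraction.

Stage 1: N_ring = 25 + 2·15 = 55
Stage 1: 25(ω_s−ω_c) = −55(ω_r−ω_c),  ω_s=0, ω_c=1
Stage 1: ω_r = 1 − (25/55)(0−1) = 16/11
  ⇒ ω_r¹/ω_c¹ = 16/11
Stage 2: N_ring = 35 + 2·15 = 65
Stage 2: 35(ω_s−ω_c) = −65(ω_r−ω_c),  ω_s=0, ω_c=1
Stage 2: ω_r = 1 − (35/65)(0−1) = 20/13
  ⇒ ω_r²/ω_c² = 20/13
Coupling ω_c² = ω_r¹ ⇒ overall = 16/11 × 20/13 = 320/143

320/143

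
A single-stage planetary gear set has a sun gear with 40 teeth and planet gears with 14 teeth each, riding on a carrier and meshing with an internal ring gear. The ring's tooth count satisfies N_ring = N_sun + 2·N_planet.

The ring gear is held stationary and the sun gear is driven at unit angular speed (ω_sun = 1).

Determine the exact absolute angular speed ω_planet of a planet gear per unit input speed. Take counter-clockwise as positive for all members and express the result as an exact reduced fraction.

N_ring = 40 + 2·14 = 68
40(ω_s−ω_c) = −68(ω_r−ω_c),  ω_r=0, ω_s=1
40(1−ω_c) = −68(0−ω_c)  ⇒  108ω_c = 40  ⇒  ω_c = 10/27
sun–planet: 40·(1−10/27) = −14·(ω_p−ω_c)  ⇒  ω_p−ω_c = −(40/14)·(17/27) = -340/189
ω_p = 10/27 − 340/189 = -10/7

-10/7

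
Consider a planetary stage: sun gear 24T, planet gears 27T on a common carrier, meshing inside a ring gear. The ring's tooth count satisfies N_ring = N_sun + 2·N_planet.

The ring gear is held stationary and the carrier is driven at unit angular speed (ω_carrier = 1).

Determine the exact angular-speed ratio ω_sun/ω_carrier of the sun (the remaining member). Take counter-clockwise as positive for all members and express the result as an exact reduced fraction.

17/4

N_ring = 24 + 2·27 = 78
24(ω_s−ω_c) = −78(ω_r−ω_c),  ω_r=0, ω_c=1
ω_s = 1 − (78/24)(0−1) = 17/4
ω_s/ω_c = 17/4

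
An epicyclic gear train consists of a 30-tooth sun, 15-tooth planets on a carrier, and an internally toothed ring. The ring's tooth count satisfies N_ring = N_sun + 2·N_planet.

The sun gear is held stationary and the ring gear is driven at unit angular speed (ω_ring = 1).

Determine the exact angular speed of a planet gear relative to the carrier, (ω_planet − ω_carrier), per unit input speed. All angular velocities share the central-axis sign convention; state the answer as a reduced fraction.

N_ring = 30 + 2·15 = 60
30(ω_s−ω_c) = −60(ω_r−ω_c),  ω_s=0, ω_r=1
30(0−ω_c) = −60(1−ω_c)  ⇒  90ω_c = 60  ⇒  ω_c = 2/3
sun–planet: 30·(0−2/3) = −15·(ω_p−ω_c)  ⇒  ω_p−ω_c = −(30/15)·(-2/3) = 4/3

4/3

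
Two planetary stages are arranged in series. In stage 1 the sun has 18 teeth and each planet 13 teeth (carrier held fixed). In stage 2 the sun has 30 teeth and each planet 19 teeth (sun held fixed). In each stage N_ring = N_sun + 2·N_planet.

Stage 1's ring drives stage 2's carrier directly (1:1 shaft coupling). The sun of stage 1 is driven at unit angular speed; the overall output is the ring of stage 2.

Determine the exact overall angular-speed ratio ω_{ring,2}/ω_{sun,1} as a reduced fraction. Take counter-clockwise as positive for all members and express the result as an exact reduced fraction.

-441/748

Stage 1: N_ring = 18 + 2·13 = 44
Stage 1: 18(ω_s−ω_c) = −44(ω_r−ω_c),  ω_c=0, ω_s=1
Stage 1: ω_r = 0 − (18/44)(1−0) = -9/22
  ⇒ ω_r¹/ω_s¹ = -9/22
Stage 2: N_ring = 30 + 2·19 = 68
Stage 2: 30(ω_s−ω_c) = −68(ω_r−ω_c),  ω_s=0, ω_c=1
Stage 2: ω_r = 1 − (30/68)(0−1) = 49/34
  ⇒ ω_r²/ω_c² = 49/34
Coupling ω_c² = ω_r¹ ⇒ overall = -9/22 × 49/34 = -441/748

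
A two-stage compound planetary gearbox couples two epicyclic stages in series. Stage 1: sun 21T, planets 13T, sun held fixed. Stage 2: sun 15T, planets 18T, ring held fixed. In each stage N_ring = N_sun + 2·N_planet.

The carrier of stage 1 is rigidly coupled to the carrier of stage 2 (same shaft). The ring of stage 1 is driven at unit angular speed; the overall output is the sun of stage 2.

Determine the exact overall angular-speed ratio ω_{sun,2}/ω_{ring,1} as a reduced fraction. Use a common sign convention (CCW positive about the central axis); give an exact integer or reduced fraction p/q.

Stage 1: N_ring = 21 + 2·13 = 47
Stage 1: 21(ω_s−ω_c) = −47(ω_r−ω_c),  ω_s=0, ω_r=1
Stage 1: 21(0−ω_c) = −47(1−ω_c)  ⇒  68ω_c = 47  ⇒  ω_c = 47/68
  ⇒ ω_c¹/ω_r¹ = 47/68
Stage 2: N_ring = 15 + 2·18 = 51
Stage 2: 15(ω_s−ω_c) = −51(ω_r−ω_c),  ω_r=0, ω_c=1
Stage 2: ω_s = 1 − (51/15)(0−1) = 22/5
  ⇒ ω_s²/ω_c² = 22/5
Coupling ω_c² = ω_c¹ ⇒ overall = 47/68 × 22/5 = 517/170

517/170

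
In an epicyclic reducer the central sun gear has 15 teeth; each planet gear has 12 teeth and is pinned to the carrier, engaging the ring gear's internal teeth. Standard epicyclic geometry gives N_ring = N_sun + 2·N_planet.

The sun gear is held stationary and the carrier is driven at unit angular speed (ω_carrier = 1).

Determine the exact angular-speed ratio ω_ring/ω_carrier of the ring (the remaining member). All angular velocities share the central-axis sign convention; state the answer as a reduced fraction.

18/13

N_ring = 15 + 2·12 = 39
15(ω_s−ω_c) = −39(ω_r−ω_c),  ω_s=0, ω_c=1
ω_r = 1 − (15/39)(0−1) = 18/13
ω_r/ω_c = 18/13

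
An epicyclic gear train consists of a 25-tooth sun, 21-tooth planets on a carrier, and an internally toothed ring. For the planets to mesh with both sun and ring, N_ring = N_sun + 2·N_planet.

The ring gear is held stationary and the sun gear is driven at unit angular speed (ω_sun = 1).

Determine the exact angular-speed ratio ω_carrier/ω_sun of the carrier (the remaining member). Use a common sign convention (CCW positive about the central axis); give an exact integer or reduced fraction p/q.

N_ring = 25 + 2·21 = 67
25(ω_s−ω_c) = −67(ω_r−ω_c),  ω_r=0, ω_s=1
25(1−ω_c) = −67(0−ω_c)  ⇒  92ω_c = 25  ⇒  ω_c = 25/92
ω_c/ω_s = 25/92

25/92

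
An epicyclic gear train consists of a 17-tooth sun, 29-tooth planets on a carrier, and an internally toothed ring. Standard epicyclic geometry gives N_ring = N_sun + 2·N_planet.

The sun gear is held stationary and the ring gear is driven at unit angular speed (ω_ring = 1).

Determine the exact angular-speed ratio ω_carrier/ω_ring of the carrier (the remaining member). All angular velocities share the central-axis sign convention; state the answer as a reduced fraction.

N_ring = 17 + 2·29 = 75
17(ω_s−ω_c) = −75(ω_r−ω_c),  ω_s=0, ω_r=1
17(0−ω_c) = −75(1−ω_c)  ⇒  92ω_c = 75  ⇒  ω_c = 75/92
ω_c/ω_r = 75/92

75/92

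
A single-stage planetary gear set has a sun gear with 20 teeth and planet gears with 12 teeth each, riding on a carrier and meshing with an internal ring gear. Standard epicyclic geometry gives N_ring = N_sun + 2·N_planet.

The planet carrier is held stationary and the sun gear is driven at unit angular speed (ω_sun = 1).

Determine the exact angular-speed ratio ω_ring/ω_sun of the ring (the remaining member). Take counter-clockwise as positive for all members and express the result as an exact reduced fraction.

N_ring = 20 + 2·12 = 44
20(ω_s−ω_c) = −44(ω_r−ω_c),  ω_c=0, ω_s=1
ω_r = 0 − (20/44)(1−0) = -5/11
ω_r/ω_s = -5/11

-5/11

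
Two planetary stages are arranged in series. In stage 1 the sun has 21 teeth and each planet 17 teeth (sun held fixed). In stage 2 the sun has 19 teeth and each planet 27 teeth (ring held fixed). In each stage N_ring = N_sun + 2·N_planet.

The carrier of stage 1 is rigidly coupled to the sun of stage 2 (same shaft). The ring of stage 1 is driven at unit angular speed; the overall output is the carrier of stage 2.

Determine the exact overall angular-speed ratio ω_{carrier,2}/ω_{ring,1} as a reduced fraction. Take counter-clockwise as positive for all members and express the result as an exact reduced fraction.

Stage 1: N_ring = 21 + 2·17 = 55
Stage 1: 21(ω_s−ω_c) = −55(ω_r−ω_c),  ω_s=0, ω_r=1
Stage 1: 21(0−ω_c) = −55(1−ω_c)  ⇒  76ω_c = 55  ⇒  ω_c = 55/76
  ⇒ ω_c¹/ω_r¹ = 55/76
Stage 2: N_ring = 19 + 2·27 = 73
Stage 2: 19(ω_s−ω_c) = −73(ω_r−ω_c),  ω_r=0, ω_s=1
Stage 2: 19(1−ω_c) = −73(0−ω_c)  ⇒  92ω_c = 19  ⇒  ω_c = 19/92
  ⇒ ω_c²/ω_s² = 19/92
Coupling ω_s² = ω_c¹ ⇒ overall = 55/76 × 19/92 = 55/368

55/368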